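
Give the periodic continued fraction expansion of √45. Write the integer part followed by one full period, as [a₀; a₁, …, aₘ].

[6; 1, 2, 2, 2, 1, 12]

a₀ = ⌊√45⌋ = 6.
With m₀=0, d₀=1 and mₖ₊₁ = dₖaₖ − mₖ, dₖ₊₁ = (n − mₖ₊₁²)/dₖ, aₖ₊₁ = ⌊(a₀+mₖ₊₁)/dₖ₊₁⌋:
  k=1: m=6, d=9, a=1
  k=2: m=3, d=4, a=2
  k=3: m=5, d=5, a=2
  k=4: m=5, d=4, a=2
  k=5: m=3, d=9, a=1
  k=6: m=6, d=1, a=12
d=1 and a=2a₀=12 at k=6, so the next step gives (m, d) = (6, 9) again — its k=1 value — and the period has length 6.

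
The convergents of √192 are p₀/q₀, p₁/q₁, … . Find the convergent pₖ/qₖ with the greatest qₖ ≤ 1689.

18817/1358

√192 = [13; 1, 5, 1, 26, …] (period length 4).
Convergents:
  p_0/q_0 = 13/1
  p_1/q_1 = 14/1
  p_2/q_2 = 83/6
  p_3/q_3 = 97/7
  p_4/q_4 = 2605/188
  p_5/q_5 = 2702/195
  p_6/q_6 = 16115/1163
  p_7/q_7 = 18817/1358
  p_8/q_8 = 505357/36471
q_7 = 1358 ≤ 1689 < 36471 = q_8, so the answer is 18817/1358.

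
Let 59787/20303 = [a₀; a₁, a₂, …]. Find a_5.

59787 = 2·20303 + 19181   →  a_0 = 2
20303 = 1·19181 + 1122   →  a_1 = 1
19181 = 17·1122 + 107   →  a_2 = 17
1122 = 10·107 + 52   →  a_3 = 10
107 = 2·52 + 3   →  a_4 = 2
52 = 17·3 + 1   →  a_5 = 17

17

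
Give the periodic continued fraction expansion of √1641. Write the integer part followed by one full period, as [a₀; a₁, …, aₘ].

a₀ = ⌊√1641⌋ = 40.

[40; 1, 1, 26, 1, 1, 80]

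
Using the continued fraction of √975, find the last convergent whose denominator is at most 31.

√975 = [31; 4, 2, 4, 62, …] (period length 4).
Convergents:
  p_0/q_0 = 31/1
  p_1/q_1 = 125/4
  p_2/q_2 = 281/9
  p_3/q_3 = 1249/40
q_2 = 9 ≤ 31 < 40 = q_3, so the answer is 281/9.

281/9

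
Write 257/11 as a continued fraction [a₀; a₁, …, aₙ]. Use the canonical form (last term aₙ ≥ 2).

257 = 23·11 + 4
11 = 2·4 + 3
4 = 1·3 + 1
3 = 3·1 + 0  (stop)
So 257/11 = [23; 2, 1, 3].

[23; 2, 1, 3]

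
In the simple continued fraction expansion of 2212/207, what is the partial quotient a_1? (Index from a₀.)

2212 = 10·207 + 142   →  a_0 = 10
207 = 1·142 + 65   →  a_1 = 1

1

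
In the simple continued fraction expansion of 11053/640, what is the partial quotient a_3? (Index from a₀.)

2

11053 = 17·640 + 173   →  a_0 = 17
640 = 3·173 + 121   →  a_1 = 3
173 = 1·121 + 52   →  a_2 = 1
121 = 2·52 + 17   →  a_3 = 2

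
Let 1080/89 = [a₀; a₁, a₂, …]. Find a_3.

2

1080 = 12·89 + 12   →  a_0 = 12
89 = 7·12 + 5   →  a_1 = 7
12 = 2·5 + 2   →  a_2 = 2
5 = 2·2 + 1   →  a_3 = 2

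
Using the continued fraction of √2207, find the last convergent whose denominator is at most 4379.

205297/4370

√2207 = [46; 1, 45, 1, 92, …] (period length 4).
Convergents:
  p_0/q_0 = 46/1
  p_1/q_1 = 47/1
  p_2/q_2 = 2161/46
  p_3/q_3 = 2208/47
  p_4/q_4 = 205297/4370
  p_5/q_5 = 207505/4417
q_4 = 4370 ≤ 4379 < 4417 = q_5, so the answer is 205297/4370.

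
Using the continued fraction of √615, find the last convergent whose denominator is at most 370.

√615 = [24; 1, 3, 1, 48, …] (period length 4).
Convergents:
  p_0/q_0 = 24/1
  p_1/q_1 = 25/1
  p_2/q_2 = 99/4
  p_3/q_3 = 124/5
  p_4/q_4 = 6051/244
  p_5/q_5 = 6175/249
  p_6/q_6 = 24576/991
q_5 = 249 ≤ 370 < 991 = q_6, so the answer is 6175/249.

6175/249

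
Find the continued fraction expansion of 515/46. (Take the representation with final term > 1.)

[11; 5, 9]

515 = 11×46 + 9
46 = 5×9 + 1
9 = 9×1 + 0  (stop)
So 515/46 = [11; 5, 9].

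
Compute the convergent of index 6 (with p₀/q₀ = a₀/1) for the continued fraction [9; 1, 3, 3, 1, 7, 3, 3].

Using pₖ = aₖpₖ₋₁ + pₖ₋₂, qₖ = aₖqₖ₋₁ + qₖ₋₂ (with p₋₁=1, p₋₂=0, q₋₁=0, q₋₂=1):
  k=0: a=9, p=9, q=1
  k=1: a=1, p=10, q=1
  k=2: a=3, p=39, q=4
  k=3: a=3, p=127, q=13
  k=4: a=1, p=166, q=17
  k=5: a=7, p=1289, q=132
  k=6: a=3, p=4033, q=413

4033/413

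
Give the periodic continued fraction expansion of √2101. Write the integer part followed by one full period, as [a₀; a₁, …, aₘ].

[45; 1, 5, 8, 5, 1, 90]

a₀ = ⌊√2101⌋ = 45.
With m₀=0, d₀=1 and mₖ₊₁ = dₖaₖ − mₖ, dₖ₊₁ = (n − mₖ₊₁²)/dₖ, aₖ₊₁ = ⌊(a₀+mₖ₊₁)/dₖ₊₁⌋:
  k=1: m=45, d=76, a=1
  k=2: m=31, d=15, a=5
  k=3: m=44, d=11, a=8
  k=4: m=44, d=15, a=5
  k=5: m=31, d=76, a=1
  k=6: m=45, d=1, a=90
d=1 and a=2a₀=90 at k=6, so the next step gives (m, d) = (45, 76) again — its k=1 value — and the period has length 6.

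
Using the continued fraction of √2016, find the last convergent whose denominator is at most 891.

39916/889

√2016 = [44; 1, 8, 1, 88, …] (period length 4).
Convergents:
  p_0/q_0 = 44/1
  p_1/q_1 = 45/1
  p_2/q_2 = 404/9
  p_3/q_3 = 449/10
  p_4/q_4 = 39916/889
  p_5/q_5 = 40365/899
q_4 = 889 ≤ 891 < 899 = q_5, so the answer is 39916/889.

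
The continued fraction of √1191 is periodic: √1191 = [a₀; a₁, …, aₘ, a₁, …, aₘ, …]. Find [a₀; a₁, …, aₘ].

[34; 1, 1, 22, 1, 1, 68]

a₀ = ⌊√1191⌋ = 34.
With m₀=0, d₀=1 and mₖ₊₁ = dₖaₖ − mₖ, dₖ₊₁ = (n − mₖ₊₁²)/dₖ, aₖ₊₁ = ⌊(a₀+mₖ₊₁)/dₖ₊₁⌋:
  k=1: m=34, d=35, a=1
  k=2: m=1, d=34, a=1
  k=3: m=33, d=3, a=22
  k=4: m=33, d=34, a=1
  k=5: m=1, d=35, a=1
  k=6: m=34, d=1, a=68
d=1 and a=2a₀=68 at k=6, so the next step gives (m, d) = (34, 35) again — its k=1 value — and the period has length 6.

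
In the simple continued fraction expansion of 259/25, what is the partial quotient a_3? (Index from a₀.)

3

259 = 10·25 + 9   →  a_0 = 10
25 = 2·9 + 7   →  a_1 = 2
9 = 1·7 + 2   →  a_2 = 1
7 = 3·2 + 1   →  a_3 = 3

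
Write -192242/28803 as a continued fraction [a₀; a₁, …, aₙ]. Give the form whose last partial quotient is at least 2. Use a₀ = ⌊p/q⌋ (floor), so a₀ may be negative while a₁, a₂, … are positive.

-192242 = -7·28803 + 9379
28803 = 3·9379 + 666
9379 = 14·666 + 55
666 = 12·55 + 6
55 = 9·6 + 1
6 = 6·1 + 0  (stop)
So -192242/28803 = [-7; 3, 14, 12, 9, 6].

[-7; 3, 14, 12, 9, 6]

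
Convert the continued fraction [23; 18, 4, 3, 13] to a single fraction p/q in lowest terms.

72715/3154

Using pₖ = aₖpₖ₋₁ + pₖ₋₂ and qₖ = aₖqₖ₋₁ + qₖ₋₂:
  k=0: a=23, p=23, q=1
  k=1: a=18, p=415, q=18
  k=2: a=4, p=1683, q=73
  k=3: a=3, p=5464, q=237
  k=4: a=13, p=72715, q=3154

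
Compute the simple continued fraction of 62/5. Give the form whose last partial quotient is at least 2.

62 = 12*5 + 2
5 = 2*2 + 1
2 = 2*1 + 0  (stop)
So 62/5 = [12; 2, 2].

[12; 2, 2]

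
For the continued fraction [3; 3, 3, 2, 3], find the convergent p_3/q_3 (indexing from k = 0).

76/23

Using pₖ = aₖpₖ₋₁ + pₖ₋₂, qₖ = aₖqₖ₋₁ + qₖ₋₂ (with p₋₁=1, p₋₂=0, q₋₁=0, q₋₂=1):
  k=0: a=3, p=3, q=1
  k=1: a=3, p=10, q=3
  k=2: a=3, p=33, q=10
  k=3: a=2, p=76, q=23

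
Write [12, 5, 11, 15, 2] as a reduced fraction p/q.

Fold from the inside: start with 2/1.
  15 + 1/2 = 31/2
  11 + 2/31 = 343/31
  5 + 31/343 = 1746/343
  12 + 343/1746 = 21295/1746

21295/1746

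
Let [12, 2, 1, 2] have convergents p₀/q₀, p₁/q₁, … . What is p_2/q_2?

Using pₖ = aₖpₖ₋₁ + pₖ₋₂, qₖ = aₖqₖ₋₁ + qₖ₋₂ (with p₋₁=1, p₋₂=0, q₋₁=0, q₋₂=1):
  k=0: a=12, p=12, q=1
  k=1: a=2, p=25, q=2
  k=2: a=1, p=37, q=3

37/3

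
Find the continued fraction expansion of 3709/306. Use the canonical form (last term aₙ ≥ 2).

[12; 8, 3, 1, 2, 3]

3709 = 12×306 + 37
306 = 8×37 + 10
37 = 3×10 + 7
10 = 1×7 + 3
7 = 2×3 + 1
3 = 3×1 + 0  (stop)
So 3709/306 = [12; 8, 3, 1, 2, 3].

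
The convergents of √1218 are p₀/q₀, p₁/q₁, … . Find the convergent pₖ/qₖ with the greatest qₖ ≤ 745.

√1218 = [34; 1, 8, 1, 68, …] (period length 4).
Convergents:
  p_0/q_0 = 34/1
  p_1/q_1 = 35/1
  p_2/q_2 = 314/9
  p_3/q_3 = 349/10
  p_4/q_4 = 24046/689
  p_5/q_5 = 24395/699
  p_6/q_6 = 219206/6281
q_5 = 699 ≤ 745 < 6281 = q_6, so the answer is 24395/699.

24395/699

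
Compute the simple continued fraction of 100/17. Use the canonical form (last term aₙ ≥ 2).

[5; 1, 7, 2]

100 = 5×17 + 15
17 = 1×15 + 2
15 = 7×2 + 1
2 = 2×1 + 0  (stop)
So 100/17 = [5; 1, 7, 2].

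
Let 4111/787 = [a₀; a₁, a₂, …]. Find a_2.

4111 = 5·787 + 176   →  a_0 = 5
787 = 4·176 + 83   →  a_1 = 4
176 = 2·83 + 10   →  a_2 = 2

2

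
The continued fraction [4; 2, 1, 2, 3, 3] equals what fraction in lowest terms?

389/89

Using pₖ = aₖpₖ₋₁ + pₖ₋₂ and qₖ = aₖqₖ₋₁ + qₖ₋₂:
  k=0: a=4, p=4, q=1
  k=1: a=2, p=9, q=2
  k=2: a=1, p=13, q=3
  k=3: a=2, p=35, q=8
  k=4: a=3, p=118, q=27
  k=5: a=3, p=389, q=89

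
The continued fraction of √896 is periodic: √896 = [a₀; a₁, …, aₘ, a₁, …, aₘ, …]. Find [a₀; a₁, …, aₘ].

[29; 1, 13, 1, 58]

a₀ = ⌊√896⌋ = 29.
With m₀=0, d₀=1 and mₖ₊₁ = dₖaₖ − mₖ, dₖ₊₁ = (n − mₖ₊₁²)/dₖ, aₖ₊₁ = ⌊(a₀+mₖ₊₁)/dₖ₊₁⌋:
  k=1: m=29, d=55, a=1
  k=2: m=26, d=4, a=13
  k=3: m=26, d=55, a=1
  k=4: m=29, d=1, a=58
d=1 and a=2a₀=58 at k=4, so the next step gives (m, d) = (29, 55) again — its k=1 value — and the period has length 4.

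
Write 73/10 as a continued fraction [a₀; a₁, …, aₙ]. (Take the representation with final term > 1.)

[7; 3, 3]

73 = 7×10 + 3
10 = 3×3 + 1
3 = 3×1 + 0  (stop)
So 73/10 = [7; 3, 3].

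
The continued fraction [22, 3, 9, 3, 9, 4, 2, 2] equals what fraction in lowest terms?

407976/18277

Using pₖ = aₖpₖ₋₁ + pₖ₋₂ and qₖ = aₖqₖ₋₁ + qₖ₋₂:
  k=0: a=22, p=22, q=1
  k=1: a=3, p=67, q=3
  k=2: a=9, p=625, q=28
  k=3: a=3, p=1942, q=87
  k=4: a=9, p=18103, q=811
  k=5: a=4, p=74354, q=3331
  k=6: a=2, p=166811, q=7473
  k=7: a=2, p=407976, q=18277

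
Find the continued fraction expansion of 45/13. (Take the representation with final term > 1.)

[3; 2, 6]

45 = 3×13 + 6
13 = 2×6 + 1
6 = 6×1 + 0  (stop)
So 45/13 = [3; 2, 6].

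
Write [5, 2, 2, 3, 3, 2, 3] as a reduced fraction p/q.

Fold from the inside: start with 3/1.
  2 + 1/3 = 7/3
  3 + 3/7 = 24/7
  3 + 7/24 = 79/24
  2 + 24/79 = 182/79
  2 + 79/182 = 443/182
  5 + 182/443 = 2397/443

2397/443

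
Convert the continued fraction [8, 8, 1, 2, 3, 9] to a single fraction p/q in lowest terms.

Using pₖ = aₖpₖ₋₁ + pₖ₋₂ and qₖ = aₖqₖ₋₁ + qₖ₋₂:
  k=0: a=8, p=8, q=1
  k=1: a=8, p=65, q=8
  k=2: a=1, p=73, q=9
  k=3: a=2, p=211, q=26
  k=4: a=3, p=706, q=87
  k=5: a=9, p=6565, q=809

6565/809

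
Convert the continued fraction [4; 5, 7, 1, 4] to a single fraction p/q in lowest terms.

Fold from the inside: start with 4/1.
  1 + 1/4 = 5/4
  7 + 4/5 = 39/5
  5 + 5/39 = 200/39
  4 + 39/200 = 839/200

839/200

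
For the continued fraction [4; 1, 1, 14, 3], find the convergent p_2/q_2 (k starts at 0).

Using pₖ = aₖpₖ₋₁ + pₖ₋₂, qₖ = aₖqₖ₋₁ + qₖ₋₂ (with p₋₁=1, p₋₂=0, q₋₁=0, q₋₂=1):
  k=0: a=4, p=4, q=1
  k=1: a=1, p=5, q=1
  k=2: a=1, p=9, q=2

9/2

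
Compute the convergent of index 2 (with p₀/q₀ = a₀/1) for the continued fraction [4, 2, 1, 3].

13/3

Using pₖ = aₖpₖ₋₁ + pₖ₋₂, qₖ = aₖqₖ₋₁ + qₖ₋₂ (with p₋₁=1, p₋₂=0, q₋₁=0, q₋₂=1):
  k=0: a=4, p=4, q=1
  k=1: a=2, p=9, q=2
  k=2: a=1, p=13, q=3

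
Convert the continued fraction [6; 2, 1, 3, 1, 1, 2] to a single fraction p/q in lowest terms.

407/64

Using pₖ = aₖpₖ₋₁ + pₖ₋₂ and qₖ = aₖqₖ₋₁ + qₖ₋₂:
  k=0: a=6, p=6, q=1
  k=1: a=2, p=13, q=2
  k=2: a=1, p=19, q=3
  k=3: a=3, p=70, q=11
  k=4: a=1, p=89, q=14
  k=5: a=1, p=159, q=25
  k=6: a=2, p=407, q=64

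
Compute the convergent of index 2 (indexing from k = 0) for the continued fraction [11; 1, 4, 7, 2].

59/5

Using pₖ = aₖpₖ₋₁ + pₖ₋₂, qₖ = aₖqₖ₋₁ + qₖ₋₂ (with p₋₁=1, p₋₂=0, q₋₁=0, q₋₂=1):
  k=0: a=11, p=11, q=1
  k=1: a=1, p=12, q=1
  k=2: a=4, p=59, q=5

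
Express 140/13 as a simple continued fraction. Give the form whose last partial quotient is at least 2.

[10; 1, 3, 3]

140 = 10×13 + 10
13 = 1×10 + 3
10 = 3×3 + 1
3 = 3×1 + 0  (stop)
So 140/13 = [10; 1, 3, 3].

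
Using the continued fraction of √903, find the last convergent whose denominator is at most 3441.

36090/1201

√903 = [30; 20, 60, …] (period length 2).
Convergents:
  p_0/q_0 = 30/1
  p_1/q_1 = 601/20
  p_2/q_2 = 36090/1201
  p_3/q_3 = 722401/24040
q_2 = 1201 ≤ 3441 < 24040 = q_3, so the answer is 36090/1201.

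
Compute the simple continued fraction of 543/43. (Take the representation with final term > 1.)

[12; 1, 1, 1, 2, 5]

543 = 12*43 + 27
43 = 1*27 + 16
27 = 1*16 + 11
16 = 1*11 + 5
11 = 2*5 + 1
5 = 5*1 + 0  (stop)
So 543/43 = [12; 1, 1, 1, 2, 5].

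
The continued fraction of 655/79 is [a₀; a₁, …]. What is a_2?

655 = 8·79 + 23   →  a_0 = 8
79 = 3·23 + 10   →  a_1 = 3
23 = 2·10 + 3   →  a_2 = 2

2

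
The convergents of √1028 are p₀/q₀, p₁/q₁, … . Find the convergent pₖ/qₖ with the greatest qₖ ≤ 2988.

√1028 = [32; 16, 64, …] (period length 2).
Convergents:
  p_0/q_0 = 32/1
  p_1/q_1 = 513/16
  p_2/q_2 = 32864/1025
  p_3/q_3 = 526337/16416
q_2 = 1025 ≤ 2988 < 16416 = q_3, so the answer is 32864/1025.

32864/1025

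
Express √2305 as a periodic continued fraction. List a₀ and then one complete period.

[48; 96]

a₀ = ⌊√2305⌋ = 48.
With m₀=0, d₀=1 and mₖ₊₁ = dₖaₖ − mₖ, dₖ₊₁ = (n − mₖ₊₁²)/dₖ, aₖ₊₁ = ⌊(a₀+mₖ₊₁)/dₖ₊₁⌋:
  k=1: m=48, d=1, a=96
d=1 and a=2a₀=96 at k=1, so the next step gives (m, d) = (48, 1) again — its k=1 value — and the period has length 1.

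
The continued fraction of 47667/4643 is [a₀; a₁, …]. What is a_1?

47667 = 10·4643 + 1237   →  a_0 = 10
4643 = 3·1237 + 932   →  a_1 = 3

3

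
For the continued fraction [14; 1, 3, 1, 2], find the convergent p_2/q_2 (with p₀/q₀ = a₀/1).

59/4

Using pₖ = aₖpₖ₋₁ + pₖ₋₂, qₖ = aₖqₖ₋₁ + qₖ₋₂ (with p₋₁=1, p₋₂=0, q₋₁=0, q₋₂=1):
  k=0: a=14, p=14, q=1
  k=1: a=1, p=15, q=1
  k=2: a=3, p=59, q=4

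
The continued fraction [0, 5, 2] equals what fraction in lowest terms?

2/11

Using pₖ = aₖpₖ₋₁ + pₖ₋₂ and qₖ = aₖqₖ₋₁ + qₖ₋₂:
  k=0: a=0, p=0, q=1
  k=1: a=5, p=1, q=5
  k=2: a=2, p=2, q=11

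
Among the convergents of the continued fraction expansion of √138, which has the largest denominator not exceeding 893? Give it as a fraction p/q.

4417/376

√138 = [11; 1, 2, 1, 22, …] (period length 4).
Convergents:
  p_0/q_0 = 11/1
  p_1/q_1 = 12/1
  p_2/q_2 = 35/3
  p_3/q_3 = 47/4
  p_4/q_4 = 1069/91
  p_5/q_5 = 1116/95
  p_6/q_6 = 3301/281
  p_7/q_7 = 4417/376
  p_8/q_8 = 100475/8553
q_7 = 376 ≤ 893 < 8553 = q_8, so the answer is 4417/376.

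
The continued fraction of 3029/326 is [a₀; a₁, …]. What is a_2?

3029 = 9·326 + 95   →  a_0 = 9
326 = 3·95 + 41   →  a_1 = 3
95 = 2·41 + 13   →  a_2 = 2

2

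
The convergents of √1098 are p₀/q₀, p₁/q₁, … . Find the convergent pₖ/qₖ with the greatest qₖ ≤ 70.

√1098 = [33; 7, 2, 1, 6, 1, 2, 7, 66, …] (period length 8).
Convergents:
  p_0/q_0 = 33/1
  p_1/q_1 = 232/7
  p_2/q_2 = 497/15
  p_3/q_3 = 729/22
  p_4/q_4 = 4871/147
q_3 = 22 ≤ 70 < 147 = q_4, so the answer is 729/22.

729/22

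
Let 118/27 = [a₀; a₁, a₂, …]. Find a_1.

118 = 4·27 + 10   →  a_0 = 4
27 = 2·10 + 7   →  a_1 = 2

2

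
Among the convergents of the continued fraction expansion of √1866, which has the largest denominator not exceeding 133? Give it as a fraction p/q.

√1866 = [43; 5, 14, 5, 86, …] (period length 4).
Convergents:
  p_0/q_0 = 43/1
  p_1/q_1 = 216/5
  p_2/q_2 = 3067/71
  p_3/q_3 = 15551/360
q_2 = 71 ≤ 133 < 360 = q_3, so the answer is 3067/71.

3067/71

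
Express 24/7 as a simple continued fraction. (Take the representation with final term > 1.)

24 = 3*7 + 3
7 = 2*3 + 1
3 = 3*1 + 0  (stop)
So 24/7 = [3; 2, 3].

[3; 2, 3]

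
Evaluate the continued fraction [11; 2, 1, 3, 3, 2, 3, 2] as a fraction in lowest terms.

Using pₖ = aₖpₖ₋₁ + pₖ₋₂ and qₖ = aₖqₖ₋₁ + qₖ₋₂:
  k=0: a=11, p=11, q=1
  k=1: a=2, p=23, q=2
  k=2: a=1, p=34, q=3
  k=3: a=3, p=125, q=11
  k=4: a=3, p=409, q=36
  k=5: a=2, p=943, q=83
  k=6: a=3, p=3238, q=285
  k=7: a=2, p=7419, q=653

7419/653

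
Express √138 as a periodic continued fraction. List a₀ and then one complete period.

a₀ = ⌊√138⌋ = 11.
With m₀=0, d₀=1 and mₖ₊₁ = dₖaₖ − mₖ, dₖ₊₁ = (n − mₖ₊₁²)/dₖ, aₖ₊₁ = ⌊(a₀+mₖ₊₁)/dₖ₊₁⌋:
  k=1: m=11, d=17, a=1
  k=2: m=6, d=6, a=2
  k=3: m=6, d=17, a=1
  k=4: m=11, d=1, a=22
d=1 and a=2a₀=22 at k=4, so the next step gives (m, d) = (11, 17) again — its k=1 value — and the period has length 4.

[11; 1, 2, 1, 22]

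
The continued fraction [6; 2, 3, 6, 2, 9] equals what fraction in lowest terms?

Using pₖ = aₖpₖ₋₁ + pₖ₋₂ and qₖ = aₖqₖ₋₁ + qₖ₋₂:
  k=0: a=6, p=6, q=1
  k=1: a=2, p=13, q=2
  k=2: a=3, p=45, q=7
  k=3: a=6, p=283, q=44
  k=4: a=2, p=611, q=95
  k=5: a=9, p=5782, q=899

5782/899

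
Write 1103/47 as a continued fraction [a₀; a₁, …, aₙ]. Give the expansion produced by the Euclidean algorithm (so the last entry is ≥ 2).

[23; 2, 7, 3]

1103 = 23×47 + 22
47 = 2×22 + 3
22 = 7×3 + 1
3 = 3×1 + 0  (stop)
So 1103/47 = [23; 2, 7, 3].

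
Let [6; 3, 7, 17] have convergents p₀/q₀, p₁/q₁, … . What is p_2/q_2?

Using pₖ = aₖpₖ₋₁ + pₖ₋₂, qₖ = aₖqₖ₋₁ + qₖ₋₂ (with p₋₁=1, p₋₂=0, q₋₁=0, q₋₂=1):
  k=0: a=6, p=6, q=1
  k=1: a=3, p=19, q=3
  k=2: a=7, p=139, q=22

139/22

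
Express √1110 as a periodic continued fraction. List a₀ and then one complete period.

a₀ = ⌊√1110⌋ = 33.

[33; 3, 6, 3, 66]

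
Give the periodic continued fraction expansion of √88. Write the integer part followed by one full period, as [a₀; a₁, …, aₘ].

[9; 2, 1, 1, 1, 2, 18]

a₀ = ⌊√88⌋ = 9.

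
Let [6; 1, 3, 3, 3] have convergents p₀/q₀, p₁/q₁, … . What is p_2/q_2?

Using pₖ = aₖpₖ₋₁ + pₖ₋₂, qₖ = aₖqₖ₋₁ + qₖ₋₂ (with p₋₁=1, p₋₂=0, q₋₁=0, q₋₂=1):
  k=0: a=6, p=6, q=1
  k=1: a=1, p=7, q=1
  k=2: a=3, p=27, q=4

27/4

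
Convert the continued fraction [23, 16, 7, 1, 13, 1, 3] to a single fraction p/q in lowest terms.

174049/7547

Fold from the inside: start with 3/1.
  1 + 1/3 = 4/3
  13 + 3/4 = 55/4
  1 + 4/55 = 59/55
  7 + 55/59 = 468/59
  16 + 59/468 = 7547/468
  23 + 468/7547 = 174049/7547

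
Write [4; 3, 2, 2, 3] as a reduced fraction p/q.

249/58

Using pₖ = aₖpₖ₋₁ + pₖ₋₂ and qₖ = aₖqₖ₋₁ + qₖ₋₂:
  k=0: a=4, p=4, q=1
  k=1: a=3, p=13, q=3
  k=2: a=2, p=30, q=7
  k=3: a=2, p=73, q=17
  k=4: a=3, p=249, q=58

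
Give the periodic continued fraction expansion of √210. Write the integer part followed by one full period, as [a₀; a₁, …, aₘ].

[14; 2, 28]

a₀ = ⌊√210⌋ = 14.
With m₀=0, d₀=1 and mₖ₊₁ = dₖaₖ − mₖ, dₖ₊₁ = (n − mₖ₊₁²)/dₖ, aₖ₊₁ = ⌊(a₀+mₖ₊₁)/dₖ₊₁⌋:
  k=1: m=14, d=14, a=2
  k=2: m=14, d=1, a=28
d=1 and a=2a₀=28 at k=2, so the next step gives (m, d) = (14, 14) again — its k=1 value — and the period has length 2.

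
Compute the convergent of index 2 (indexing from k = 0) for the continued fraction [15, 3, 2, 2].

107/7

Using pₖ = aₖpₖ₋₁ + pₖ₋₂, qₖ = aₖqₖ₋₁ + qₖ₋₂ (with p₋₁=1, p₋₂=0, q₋₁=0, q₋₂=1):
  k=0: a=15, p=15, q=1
  k=1: a=3, p=46, q=3
  k=2: a=2, p=107, q=7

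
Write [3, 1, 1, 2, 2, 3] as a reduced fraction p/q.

Fold from the inside: start with 3/1.
  2 + 1/3 = 7/3
  2 + 3/7 = 17/7
  1 + 7/17 = 24/17
  1 + 17/24 = 41/24
  3 + 24/41 = 147/41

147/41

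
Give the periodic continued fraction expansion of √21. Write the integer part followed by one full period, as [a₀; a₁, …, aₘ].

[4; 1, 1, 2, 1, 1, 8]

a₀ = ⌊√21⌋ = 4.
With m₀=0, d₀=1 and mₖ₊₁ = dₖaₖ − mₖ, dₖ₊₁ = (n − mₖ₊₁²)/dₖ, aₖ₊₁ = ⌊(a₀+mₖ₊₁)/dₖ₊₁⌋:
  k=1: m=4, d=5, a=1
  k=2: m=1, d=4, a=1
  k=3: m=3, d=3, a=2
  k=4: m=3, d=4, a=1
  k=5: m=1, d=5, a=1
  k=6: m=4, d=1, a=8
d=1 and a=2a₀=8 at k=6, so the next step gives (m, d) = (4, 5) again — its k=1 value — and the period has length 6.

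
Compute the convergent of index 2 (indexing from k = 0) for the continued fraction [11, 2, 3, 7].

80/7

Using pₖ = aₖpₖ₋₁ + pₖ₋₂, qₖ = aₖqₖ₋₁ + qₖ₋₂ (with p₋₁=1, p₋₂=0, q₋₁=0, q₋₂=1):
  k=0: a=11, p=11, q=1
  k=1: a=2, p=23, q=2
  k=2: a=3, p=80, q=7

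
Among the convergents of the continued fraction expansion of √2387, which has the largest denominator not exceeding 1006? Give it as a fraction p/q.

33467/685

√2387 = [48; 1, 5, 1, 96, …] (period length 4).
Convergents:
  p_0/q_0 = 48/1
  p_1/q_1 = 49/1
  p_2/q_2 = 293/6
  p_3/q_3 = 342/7
  p_4/q_4 = 33125/678
  p_5/q_5 = 33467/685
  p_6/q_6 = 200460/4103
q_5 = 685 ≤ 1006 < 4103 = q_6, so the answer is 33467/685.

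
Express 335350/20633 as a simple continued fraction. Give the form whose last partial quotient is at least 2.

335350 = 16×20633 + 5222
20633 = 3×5222 + 4967
5222 = 1×4967 + 255
4967 = 19×255 + 122
255 = 2×122 + 11
122 = 11×11 + 1
11 = 11×1 + 0  (stop)
So 335350/20633 = [16; 3, 1, 19, 2, 11, 11].

[16; 3, 1, 19, 2, 11, 11]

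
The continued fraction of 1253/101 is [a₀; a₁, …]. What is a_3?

1253 = 12·101 + 41   →  a_0 = 12
101 = 2·41 + 19   →  a_1 = 2
41 = 2·19 + 3   →  a_2 = 2
19 = 6·3 + 1   →  a_3 = 6

6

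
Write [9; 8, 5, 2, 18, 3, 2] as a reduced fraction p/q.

107706/11807

Fold from the inside: start with 2/1.
  3 + 1/2 = 7/2
  18 + 2/7 = 128/7
  2 + 7/128 = 263/128
  5 + 128/263 = 1443/263
  8 + 263/1443 = 11807/1443
  9 + 1443/11807 = 107706/11807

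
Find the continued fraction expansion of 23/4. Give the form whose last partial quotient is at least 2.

[5; 1, 3]

23 = 5*4 + 3
4 = 1*3 + 1
3 = 3*1 + 0  (stop)
So 23/4 = [5; 1, 3].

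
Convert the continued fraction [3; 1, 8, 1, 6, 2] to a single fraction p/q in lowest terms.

577/148

Fold from the inside: start with 2/1.
  6 + 1/2 = 13/2
  1 + 2/13 = 15/13
  8 + 13/15 = 133/15
  1 + 15/133 = 148/133
  3 + 133/148 = 577/148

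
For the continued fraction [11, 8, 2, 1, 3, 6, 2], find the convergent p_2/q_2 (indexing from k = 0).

Using pₖ = aₖpₖ₋₁ + pₖ₋₂, qₖ = aₖqₖ₋₁ + qₖ₋₂ (with p₋₁=1, p₋₂=0, q₋₁=0, q₋₂=1):
  k=0: a=11, p=11, q=1
  k=1: a=8, p=89, q=8
  k=2: a=2, p=189, q=17

189/17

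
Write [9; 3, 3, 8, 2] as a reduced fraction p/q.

1637/176

Fold from the inside: start with 2/1.
  8 + 1/2 = 17/2
  3 + 2/17 = 53/17
  3 + 17/53 = 176/53
  9 + 53/176 = 1637/176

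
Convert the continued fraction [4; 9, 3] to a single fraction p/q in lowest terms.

115/28

Using pₖ = aₖpₖ₋₁ + pₖ₋₂ and qₖ = aₖqₖ₋₁ + qₖ₋₂:
  k=0: a=4, p=4, q=1
  k=1: a=9, p=37, q=9
  k=2: a=3, p=115, q=28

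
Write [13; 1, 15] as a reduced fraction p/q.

Using pₖ = aₖpₖ₋₁ + pₖ₋₂ and qₖ = aₖqₖ₋₁ + qₖ₋₂:
  k=0: a=13, p=13, q=1
  k=1: a=1, p=14, q=1
  k=2: a=15, p=223, q=16

223/16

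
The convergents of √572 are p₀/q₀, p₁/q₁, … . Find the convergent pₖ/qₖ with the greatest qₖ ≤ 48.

287/12

√572 = [23; 1, 10, 1, 46, …] (period length 4).
Convergents:
  p_0/q_0 = 23/1
  p_1/q_1 = 24/1
  p_2/q_2 = 263/11
  p_3/q_3 = 287/12
  p_4/q_4 = 13465/563
q_3 = 12 ≤ 48 < 563 = q_4, so the answer is 287/12.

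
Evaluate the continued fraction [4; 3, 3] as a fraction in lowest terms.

Fold from the inside: start with 3/1.
  3 + 1/3 = 10/3
  4 + 3/10 = 43/10

43/10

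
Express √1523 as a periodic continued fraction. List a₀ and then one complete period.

a₀ = ⌊√1523⌋ = 39.
With m₀=0, d₀=1 and mₖ₊₁ = dₖaₖ − mₖ, dₖ₊₁ = (n − mₖ₊₁²)/dₖ, aₖ₊₁ = ⌊(a₀+mₖ₊₁)/dₖ₊₁⌋:
  k=1: m=39, d=2, a=39
  k=2: m=39, d=1, a=78
d=1 and a=2a₀=78 at k=2, so the next step gives (m, d) = (39, 2) again — its k=1 value — and the period has length 2.

[39; 39, 78]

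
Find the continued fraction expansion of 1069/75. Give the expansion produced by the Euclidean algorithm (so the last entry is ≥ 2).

1069 = 14×75 + 19
75 = 3×19 + 18
19 = 1×18 + 1
18 = 18×1 + 0  (stop)
So 1069/75 = [14; 3, 1, 18].

[14; 3, 1, 18]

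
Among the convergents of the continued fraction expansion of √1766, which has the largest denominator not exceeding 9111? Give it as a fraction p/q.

148302/3529

√1766 = [42; 42, 84, …] (period length 2).
Convergents:
  p_0/q_0 = 42/1
  p_1/q_1 = 1765/42
  p_2/q_2 = 148302/3529
  p_3/q_3 = 6230449/148260
q_2 = 3529 ≤ 9111 < 148260 = q_3, so the answer is 148302/3529.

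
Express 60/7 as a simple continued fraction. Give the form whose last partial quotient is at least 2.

60 = 8*7 + 4
7 = 1*4 + 3
4 = 1*3 + 1
3 = 3*1 + 0  (stop)
So 60/7 = [8; 1, 1, 3].

[8; 1, 1, 3]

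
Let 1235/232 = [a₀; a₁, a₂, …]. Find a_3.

1235 = 5·232 + 75   →  a_0 = 5
232 = 3·75 + 7   →  a_1 = 3
75 = 10·7 + 5   →  a_2 = 10
7 = 1·5 + 2   →  a_3 = 1

1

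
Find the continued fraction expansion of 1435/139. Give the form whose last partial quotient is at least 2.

1435 = 10·139 + 45
139 = 3·45 + 4
45 = 11·4 + 1
4 = 4·1 + 0  (stop)
So 1435/139 = [10; 3, 11, 4].

[10; 3, 11, 4]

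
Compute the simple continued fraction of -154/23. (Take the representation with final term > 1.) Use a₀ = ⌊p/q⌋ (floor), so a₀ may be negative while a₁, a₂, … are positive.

[-7; 3, 3, 2]

-154 = -7·23 + 7
23 = 3·7 + 2
7 = 3·2 + 1
2 = 2·1 + 0  (stop)
So -154/23 = [-7; 3, 3, 2].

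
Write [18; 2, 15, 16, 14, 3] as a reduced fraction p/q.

Fold from the inside: start with 3/1.
  14 + 1/3 = 43/3
  16 + 3/43 = 691/43
  15 + 43/691 = 10408/691
  2 + 691/10408 = 21507/10408
  18 + 10408/21507 = 397534/21507

397534/21507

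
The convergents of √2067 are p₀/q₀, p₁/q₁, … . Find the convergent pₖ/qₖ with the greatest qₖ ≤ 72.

√2067 = [45; 2, 6, 2, 90, …] (period length 4).
Convergents:
  p_0/q_0 = 45/1
  p_1/q_1 = 91/2
  p_2/q_2 = 591/13
  p_3/q_3 = 1273/28
  p_4/q_4 = 115161/2533
q_3 = 28 ≤ 72 < 2533 = q_4, so the answer is 1273/28.

1273/28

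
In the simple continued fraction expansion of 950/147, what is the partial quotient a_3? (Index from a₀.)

5

950 = 6·147 + 68   →  a_0 = 6
147 = 2·68 + 11   →  a_1 = 2
68 = 6·11 + 2   →  a_2 = 6
11 = 5·2 + 1   →  a_3 = 5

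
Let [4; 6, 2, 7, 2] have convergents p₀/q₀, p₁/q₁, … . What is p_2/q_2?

Using pₖ = aₖpₖ₋₁ + pₖ₋₂, qₖ = aₖqₖ₋₁ + qₖ₋₂ (with p₋₁=1, p₋₂=0, q₋₁=0, q₋₂=1):
  k=0: a=4, p=4, q=1
  k=1: a=6, p=25, q=6
  k=2: a=2, p=54, q=13

54/13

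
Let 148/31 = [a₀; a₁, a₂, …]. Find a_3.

148 = 4·31 + 24   →  a_0 = 4
31 = 1·24 + 7   →  a_1 = 1
24 = 3·7 + 3   →  a_2 = 3
7 = 2·3 + 1   →  a_3 = 2

2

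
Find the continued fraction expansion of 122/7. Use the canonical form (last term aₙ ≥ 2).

122 = 17*7 + 3
7 = 2*3 + 1
3 = 3*1 + 0  (stop)
So 122/7 = [17; 2, 3].

[17; 2, 3]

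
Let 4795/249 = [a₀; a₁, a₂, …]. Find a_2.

1

4795 = 19·249 + 64   →  a_0 = 19
249 = 3·64 + 57   →  a_1 = 3
64 = 1·57 + 7   →  a_2 = 1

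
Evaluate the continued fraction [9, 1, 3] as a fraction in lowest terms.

39/4

Using pₖ = aₖpₖ₋₁ + pₖ₋₂ and qₖ = aₖqₖ₋₁ + qₖ₋₂:
  k=0: a=9, p=9, q=1
  k=1: a=1, p=10, q=1
  k=2: a=3, p=39, q=4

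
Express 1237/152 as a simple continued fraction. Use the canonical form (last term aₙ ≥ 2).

[8; 7, 4, 5]

1237 = 8*152 + 21
152 = 7*21 + 5
21 = 4*5 + 1
5 = 5*1 + 0  (stop)
So 1237/152 = [8; 7, 4, 5].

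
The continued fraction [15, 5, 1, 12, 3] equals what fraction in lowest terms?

Fold from the inside: start with 3/1.
  12 + 1/3 = 37/3
  1 + 3/37 = 40/37
  5 + 37/40 = 237/40
  15 + 40/237 = 3595/237

3595/237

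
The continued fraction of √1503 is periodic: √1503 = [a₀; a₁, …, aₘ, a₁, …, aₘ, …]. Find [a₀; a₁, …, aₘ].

[38; 1, 3, 3, 8, 3, 3, 1, 76]

a₀ = ⌊√1503⌋ = 38.
With m₀=0, d₀=1 and mₖ₊₁ = dₖaₖ − mₖ, dₖ₊₁ = (n − mₖ₊₁²)/dₖ, aₖ₊₁ = ⌊(a₀+mₖ₊₁)/dₖ₊₁⌋:
  k=1: m=38, d=59, a=1
  k=2: m=21, d=18, a=3
  k=3: m=33, d=23, a=3
  k=4: m=36, d=9, a=8
  k=5: m=36, d=23, a=3
  k=6: m=33, d=18, a=3
  k=7: m=21, d=59, a=1
  k=8: m=38, d=1, a=76
d=1 and a=2a₀=76 at k=8, so the next step gives (m, d) = (38, 59) again — its k=1 value — and the period has length 8.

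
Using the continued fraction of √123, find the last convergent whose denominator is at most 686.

2695/243

√123 = [11; 11, 22, …] (period length 2).
Convergents:
  p_0/q_0 = 11/1
  p_1/q_1 = 122/11
  p_2/q_2 = 2695/243
  p_3/q_3 = 29767/2684
q_2 = 243 ≤ 686 < 2684 = q_3, so the answer is 2695/243.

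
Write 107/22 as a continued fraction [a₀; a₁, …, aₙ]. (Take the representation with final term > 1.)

107 = 4*22 + 19
22 = 1*19 + 3
19 = 6*3 + 1
3 = 3*1 + 0  (stop)
So 107/22 = [4; 1, 6, 3].

[4; 1, 6, 3]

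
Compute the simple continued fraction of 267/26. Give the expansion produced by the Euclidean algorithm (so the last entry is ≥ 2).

267 = 10*26 + 7
26 = 3*7 + 5
7 = 1*5 + 2
5 = 2*2 + 1
2 = 2*1 + 0  (stop)
So 267/26 = [10; 3, 1, 2, 2].

[10; 3, 1, 2, 2]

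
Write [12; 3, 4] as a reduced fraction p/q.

160/13

Using pₖ = aₖpₖ₋₁ + pₖ₋₂ and qₖ = aₖqₖ₋₁ + qₖ₋₂:
  k=0: a=12, p=12, q=1
  k=1: a=3, p=37, q=3
  k=2: a=4, p=160, q=13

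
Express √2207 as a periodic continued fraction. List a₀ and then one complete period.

a₀ = ⌊√2207⌋ = 46.
With m₀=0, d₀=1 and mₖ₊₁ = dₖaₖ − mₖ, dₖ₊₁ = (n − mₖ₊₁²)/dₖ, aₖ₊₁ = ⌊(a₀+mₖ₊₁)/dₖ₊₁⌋:
  k=1: m=46, d=91, a=1
  k=2: m=45, d=2, a=45
  k=3: m=45, d=91, a=1
  k=4: m=46, d=1, a=92
d=1 and a=2a₀=92 at k=4, so the next step gives (m, d) = (46, 91) again — its k=1 value — and the period has length 4.

[46; 1, 45, 1, 92]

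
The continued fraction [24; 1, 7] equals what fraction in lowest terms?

199/8

Using pₖ = aₖpₖ₋₁ + pₖ₋₂ and qₖ = aₖqₖ₋₁ + qₖ₋₂:
  k=0: a=24, p=24, q=1
  k=1: a=1, p=25, q=1
  k=2: a=7, p=199, q=8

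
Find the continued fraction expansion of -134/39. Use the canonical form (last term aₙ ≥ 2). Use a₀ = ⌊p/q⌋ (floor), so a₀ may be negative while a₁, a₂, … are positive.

[-4; 1, 1, 3, 2, 2]

-134 = -4×39 + 22
39 = 1×22 + 17
22 = 1×17 + 5
17 = 3×5 + 2
5 = 2×2 + 1
2 = 2×1 + 0  (stop)
So -134/39 = [-4; 1, 1, 3, 2, 2].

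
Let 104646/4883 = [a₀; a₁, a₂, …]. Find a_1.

104646 = 21·4883 + 2103   →  a_0 = 21
4883 = 2·2103 + 677   →  a_1 = 2

2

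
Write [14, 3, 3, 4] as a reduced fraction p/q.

Fold from the inside: start with 4/1.
  3 + 1/4 = 13/4
  3 + 4/13 = 43/13
  14 + 13/43 = 615/43

615/43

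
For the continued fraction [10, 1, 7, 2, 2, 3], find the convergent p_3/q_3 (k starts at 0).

Using pₖ = aₖpₖ₋₁ + pₖ₋₂, qₖ = aₖqₖ₋₁ + qₖ₋₂ (with p₋₁=1, p₋₂=0, q₋₁=0, q₋₂=1):
  k=0: a=10, p=10, q=1
  k=1: a=1, p=11, q=1
  k=2: a=7, p=87, q=8
  k=3: a=2, p=185, q=17

185/17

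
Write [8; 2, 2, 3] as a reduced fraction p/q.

143/17

Fold from the inside: start with 3/1.
  2 + 1/3 = 7/3
  2 + 3/7 = 17/7
  8 + 7/17 = 143/17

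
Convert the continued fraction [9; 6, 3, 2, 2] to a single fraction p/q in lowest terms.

Fold from the inside: start with 2/1.
  2 + 1/2 = 5/2
  3 + 2/5 = 17/5
  6 + 5/17 = 107/17
  9 + 17/107 = 980/107

980/107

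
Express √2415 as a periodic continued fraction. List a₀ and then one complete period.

a₀ = ⌊√2415⌋ = 49.
With m₀=0, d₀=1 and mₖ₊₁ = dₖaₖ − mₖ, dₖ₊₁ = (n − mₖ₊₁²)/dₖ, aₖ₊₁ = ⌊(a₀+mₖ₊₁)/dₖ₊₁⌋:
  k=1: m=49, d=14, a=7
  k=2: m=49, d=1, a=98
d=1 and a=2a₀=98 at k=2, so the next step gives (m, d) = (49, 14) again — its k=1 value — and the period has length 2.

[49; 7, 98]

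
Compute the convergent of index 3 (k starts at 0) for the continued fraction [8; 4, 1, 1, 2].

Using pₖ = aₖpₖ₋₁ + pₖ₋₂, qₖ = aₖqₖ₋₁ + qₖ₋₂ (with p₋₁=1, p₋₂=0, q₋₁=0, q₋₂=1):
  k=0: a=8, p=8, q=1
  k=1: a=4, p=33, q=4
  k=2: a=1, p=41, q=5
  k=3: a=1, p=74, q=9

74/9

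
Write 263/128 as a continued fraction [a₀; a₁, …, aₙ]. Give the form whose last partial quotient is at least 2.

[2; 18, 3, 2]

263 = 2·128 + 7
128 = 18·7 + 2
7 = 3·2 + 1
2 = 2·1 + 0  (stop)
So 263/128 = [2; 18, 3, 2].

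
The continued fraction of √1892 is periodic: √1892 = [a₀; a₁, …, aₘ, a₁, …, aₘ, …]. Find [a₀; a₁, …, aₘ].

a₀ = ⌊√1892⌋ = 43.
With m₀=0, d₀=1 and mₖ₊₁ = dₖaₖ − mₖ, dₖ₊₁ = (n − mₖ₊₁²)/dₖ, aₖ₊₁ = ⌊(a₀+mₖ₊₁)/dₖ₊₁⌋:
  k=1: m=43, d=43, a=2
  k=2: m=43, d=1, a=86
d=1 and a=2a₀=86 at k=2, so the next step gives (m, d) = (43, 43) again — its k=1 value — and the period has length 2.

[43; 2, 86]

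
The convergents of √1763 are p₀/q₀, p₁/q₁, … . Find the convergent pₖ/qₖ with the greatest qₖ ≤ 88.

3527/84

√1763 = [41; 1, 82, …] (period length 2).
Convergents:
  p_0/q_0 = 41/1
  p_1/q_1 = 42/1
  p_2/q_2 = 3485/83
  p_3/q_3 = 3527/84
  p_4/q_4 = 292699/6971
q_3 = 84 ≤ 88 < 6971 = q_4, so the answer is 3527/84.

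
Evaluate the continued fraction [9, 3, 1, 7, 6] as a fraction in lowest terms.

1759/190

Using pₖ = aₖpₖ₋₁ + pₖ₋₂ and qₖ = aₖqₖ₋₁ + qₖ₋₂:
  k=0: a=9, p=9, q=1
  k=1: a=3, p=28, q=3
  k=2: a=1, p=37, q=4
  k=3: a=7, p=287, q=31
  k=4: a=6, p=1759, q=190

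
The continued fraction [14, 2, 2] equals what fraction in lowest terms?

72/5

Fold from the inside: start with 2/1.
  2 + 1/2 = 5/2
  14 + 2/5 = 72/5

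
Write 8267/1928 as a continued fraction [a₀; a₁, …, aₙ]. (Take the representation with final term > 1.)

[4; 3, 2, 9, 14, 2]

8267 = 4×1928 + 555
1928 = 3×555 + 263
555 = 2×263 + 29
263 = 9×29 + 2
29 = 14×2 + 1
2 = 2×1 + 0  (stop)
So 8267/1928 = [4; 3, 2, 9, 14, 2].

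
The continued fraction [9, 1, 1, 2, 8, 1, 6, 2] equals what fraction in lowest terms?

6669/695

Using pₖ = aₖpₖ₋₁ + pₖ₋₂ and qₖ = aₖqₖ₋₁ + qₖ₋₂:
  k=0: a=9, p=9, q=1
  k=1: a=1, p=10, q=1
  k=2: a=1, p=19, q=2
  k=3: a=2, p=48, q=5
  k=4: a=8, p=403, q=42
  k=5: a=1, p=451, q=47
  k=6: a=6, p=3109, q=324
  k=7: a=2, p=6669, q=695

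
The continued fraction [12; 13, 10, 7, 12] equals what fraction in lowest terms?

136354/11291

Using pₖ = aₖpₖ₋₁ + pₖ₋₂ and qₖ = aₖqₖ₋₁ + qₖ₋₂:
  k=0: a=12, p=12, q=1
  k=1: a=13, p=157, q=13
  k=2: a=10, p=1582, q=131
  k=3: a=7, p=11231, q=930
  k=4: a=12, p=136354, q=11291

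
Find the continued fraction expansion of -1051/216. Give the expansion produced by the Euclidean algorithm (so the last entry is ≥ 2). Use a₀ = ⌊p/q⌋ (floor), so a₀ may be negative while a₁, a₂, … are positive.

[-5; 7, 2, 4, 3]

-1051 = -5·216 + 29
216 = 7·29 + 13
29 = 2·13 + 3
13 = 4·3 + 1
3 = 3·1 + 0  (stop)
So -1051/216 = [-5; 7, 2, 4, 3].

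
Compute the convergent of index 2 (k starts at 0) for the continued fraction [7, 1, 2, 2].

Using pₖ = aₖpₖ₋₁ + pₖ₋₂, qₖ = aₖqₖ₋₁ + qₖ₋₂ (with p₋₁=1, p₋₂=0, q₋₁=0, q₋₂=1):
  k=0: a=7, p=7, q=1
  k=1: a=1, p=8, q=1
  k=2: a=2, p=23, q=3

23/3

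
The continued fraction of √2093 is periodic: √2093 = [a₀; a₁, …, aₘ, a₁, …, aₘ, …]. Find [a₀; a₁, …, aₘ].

a₀ = ⌊√2093⌋ = 45.
With m₀=0, d₀=1 and mₖ₊₁ = dₖaₖ − mₖ, dₖ₊₁ = (n − mₖ₊₁²)/dₖ, aₖ₊₁ = ⌊(a₀+mₖ₊₁)/dₖ₊₁⌋:
  k=1: m=45, d=68, a=1
  k=2: m=23, d=23, a=2
  k=3: m=23, d=68, a=1
  k=4: m=45, d=1, a=90
d=1 and a=2a₀=90 at k=4, so the next step gives (m, d) = (45, 68) again — its k=1 value — and the period has length 4.

[45; 1, 2, 1, 90]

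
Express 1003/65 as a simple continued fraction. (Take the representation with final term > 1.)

1003 = 15×65 + 28
65 = 2×28 + 9
28 = 3×9 + 1
9 = 9×1 + 0  (stop)
So 1003/65 = [15; 2, 3, 9].

[15; 2, 3, 9]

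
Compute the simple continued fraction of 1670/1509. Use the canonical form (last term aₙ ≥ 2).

1670 = 1*1509 + 161
1509 = 9*161 + 60
161 = 2*60 + 41
60 = 1*41 + 19
41 = 2*19 + 3
19 = 6*3 + 1
3 = 3*1 + 0  (stop)
So 1670/1509 = [1; 9, 2, 1, 2, 6, 3].

[1; 9, 2, 1, 2, 6, 3]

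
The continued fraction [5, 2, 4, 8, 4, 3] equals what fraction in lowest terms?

Fold from the inside: start with 3/1.
  4 + 1/3 = 13/3
  8 + 3/13 = 107/13
  4 + 13/107 = 441/107
  2 + 107/441 = 989/441
  5 + 441/989 = 5386/989

5386/989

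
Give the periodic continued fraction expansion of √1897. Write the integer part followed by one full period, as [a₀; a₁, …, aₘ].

[43; 1, 1, 4, 12, 4, 1, 1, 86]

a₀ = ⌊√1897⌋ = 43.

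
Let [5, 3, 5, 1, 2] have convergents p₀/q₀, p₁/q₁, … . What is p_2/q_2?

Using pₖ = aₖpₖ₋₁ + pₖ₋₂, qₖ = aₖqₖ₋₁ + qₖ₋₂ (with p₋₁=1, p₋₂=0, q₋₁=0, q₋₂=1):
  k=0: a=5, p=5, q=1
  k=1: a=3, p=16, q=3
  k=2: a=5, p=85, q=16

85/16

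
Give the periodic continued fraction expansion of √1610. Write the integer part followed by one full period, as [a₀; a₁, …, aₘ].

[40; 8, 80]

a₀ = ⌊√1610⌋ = 40.
With m₀=0, d₀=1 and mₖ₊₁ = dₖaₖ − mₖ, dₖ₊₁ = (n − mₖ₊₁²)/dₖ, aₖ₊₁ = ⌊(a₀+mₖ₊₁)/dₖ₊₁⌋:
  k=1: m=40, d=10, a=8
  k=2: m=40, d=1, a=80
d=1 and a=2a₀=80 at k=2, so the next step gives (m, d) = (40, 10) again — its k=1 value — and the period has length 2.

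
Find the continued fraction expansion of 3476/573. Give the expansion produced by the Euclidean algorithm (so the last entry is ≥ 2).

[6; 15, 12, 1, 2]

3476 = 6*573 + 38
573 = 15*38 + 3
38 = 12*3 + 2
3 = 1*2 + 1
2 = 2*1 + 0  (stop)
So 3476/573 = [6; 15, 12, 1, 2].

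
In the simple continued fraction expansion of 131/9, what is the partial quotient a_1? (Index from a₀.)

1

131 = 14·9 + 5   →  a_0 = 14
9 = 1·5 + 4   →  a_1 = 1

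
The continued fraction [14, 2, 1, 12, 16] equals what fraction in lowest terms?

8763/611

Using pₖ = aₖpₖ₋₁ + pₖ₋₂ and qₖ = aₖqₖ₋₁ + qₖ₋₂:
  k=0: a=14, p=14, q=1
  k=1: a=2, p=29, q=2
  k=2: a=1, p=43, q=3
  k=3: a=12, p=545, q=38
  k=4: a=16, p=8763, q=611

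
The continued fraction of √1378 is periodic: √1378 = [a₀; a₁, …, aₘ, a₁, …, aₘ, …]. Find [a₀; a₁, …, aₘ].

[37; 8, 4, 4, 8, 74]

a₀ = ⌊√1378⌋ = 37.
With m₀=0, d₀=1 and mₖ₊₁ = dₖaₖ − mₖ, dₖ₊₁ = (n − mₖ₊₁²)/dₖ, aₖ₊₁ = ⌊(a₀+mₖ₊₁)/dₖ₊₁⌋:
  k=1: m=37, d=9, a=8
  k=2: m=35, d=17, a=4
  k=3: m=33, d=17, a=4
  k=4: m=35, d=9, a=8
  k=5: m=37, d=1, a=74
d=1 and a=2a₀=74 at k=5, so the next step gives (m, d) = (37, 9) again — its k=1 value — and the period has length 5.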